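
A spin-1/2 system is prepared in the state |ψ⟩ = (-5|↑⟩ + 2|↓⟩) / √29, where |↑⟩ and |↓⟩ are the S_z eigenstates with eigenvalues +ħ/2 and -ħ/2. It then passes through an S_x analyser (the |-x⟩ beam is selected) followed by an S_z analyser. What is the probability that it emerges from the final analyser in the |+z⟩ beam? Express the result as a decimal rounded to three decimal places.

0.422

First analyser (S_x): P(|-x⟩) = |⟨-x|ψ⟩|² = 49/58.
After stage 1 the state is |-x⟩; P(|+z⟩) = |⟨+z|-x⟩|² = 1/2.
Joint probability = 49/58 × 1/2 = 0.422.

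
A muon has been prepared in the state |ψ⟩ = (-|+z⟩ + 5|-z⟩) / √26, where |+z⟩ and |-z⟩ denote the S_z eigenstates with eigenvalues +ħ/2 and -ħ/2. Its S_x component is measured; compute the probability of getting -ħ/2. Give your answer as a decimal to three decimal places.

|-x⟩ = (|+z⟩ - |-z⟩)/√2, so ⟨-x|ψ⟩ = (-6) / (√2·√26).
P = |-6|² / 52 = 36/52.

0.692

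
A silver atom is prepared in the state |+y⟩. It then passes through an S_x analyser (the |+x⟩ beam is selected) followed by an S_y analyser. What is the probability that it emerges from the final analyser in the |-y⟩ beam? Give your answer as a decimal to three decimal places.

0.250

First analyser (S_x): from |+y⟩, P(|+x⟩) = 1/2.
After stage 1 the state is |+x⟩; P(|-y⟩) = |⟨-y|+x⟩|² = 1/2.
Joint probability = 1/2 × 1/2 = 0.250.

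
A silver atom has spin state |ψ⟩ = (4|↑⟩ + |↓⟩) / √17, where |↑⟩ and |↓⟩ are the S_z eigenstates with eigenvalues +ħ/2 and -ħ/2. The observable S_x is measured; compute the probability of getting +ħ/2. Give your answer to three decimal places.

|+x⟩ = (|↑⟩ + |↓⟩)/√2, so ⟨+x|ψ⟩ = (5) / (√2·√17).
P = |5|² / 34 = 25/34.

0.735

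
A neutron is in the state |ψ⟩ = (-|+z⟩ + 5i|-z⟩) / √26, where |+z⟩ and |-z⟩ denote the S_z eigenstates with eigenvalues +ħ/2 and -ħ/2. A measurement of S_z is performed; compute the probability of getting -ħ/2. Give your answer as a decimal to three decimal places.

0.962

The -ħ/2 outcome corresponds to |-z⟩. Its amplitude in |ψ⟩ is 5i/√26.
P = |5i|² / 26 = 25/26.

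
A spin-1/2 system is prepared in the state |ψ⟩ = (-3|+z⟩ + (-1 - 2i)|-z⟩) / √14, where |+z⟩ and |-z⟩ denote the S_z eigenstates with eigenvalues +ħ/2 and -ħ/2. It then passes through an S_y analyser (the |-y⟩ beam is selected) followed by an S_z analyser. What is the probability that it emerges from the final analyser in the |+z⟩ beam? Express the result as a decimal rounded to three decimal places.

0.036

First analyser (S_y): P(|-y⟩) = |⟨-y|ψ⟩|² = 2/28.
After stage 1 the state is |-y⟩; P(|+z⟩) = |⟨+z|-y⟩|² = 1/2.
Joint probability = 2/28 × 1/2 = 0.036.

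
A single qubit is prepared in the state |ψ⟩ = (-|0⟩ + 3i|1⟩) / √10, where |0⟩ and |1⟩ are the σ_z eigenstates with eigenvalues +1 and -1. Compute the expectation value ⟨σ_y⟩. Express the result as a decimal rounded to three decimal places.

-0.600

⟨σ_y⟩ = 2 Im(a* b)/(|a|²+|b|²) with a = -1, b = 3i.
a* b = -3i, so ⟨σ_y⟩ = -6/10.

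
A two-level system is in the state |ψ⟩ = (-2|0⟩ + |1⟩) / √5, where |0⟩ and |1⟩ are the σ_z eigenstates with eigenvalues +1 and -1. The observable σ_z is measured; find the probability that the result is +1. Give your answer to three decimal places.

0.800

The +1 outcome corresponds to |0⟩. Its amplitude in |ψ⟩ is -2/√5.
P = |-2|² / 5 = 4/5.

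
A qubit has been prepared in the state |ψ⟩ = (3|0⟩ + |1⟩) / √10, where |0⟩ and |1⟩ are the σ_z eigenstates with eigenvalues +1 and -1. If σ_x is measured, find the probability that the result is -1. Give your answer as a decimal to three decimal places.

0.200

|-x⟩ = (|0⟩ - |1⟩)/√2, so ⟨-x|ψ⟩ = (2) / (√2·√10).
P = |2|² / 20 = 4/20.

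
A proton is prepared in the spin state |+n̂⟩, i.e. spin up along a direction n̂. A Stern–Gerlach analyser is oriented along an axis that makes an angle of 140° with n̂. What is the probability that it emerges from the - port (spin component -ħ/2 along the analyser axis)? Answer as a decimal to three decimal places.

0.883

For spin-½, the probability of finding spin-up along an axis at angle θ to the initial spin direction is cos²(θ/2); spin-down is sin²(θ/2).
θ = 140°, so P = sin²(70°) ≈ 0.883.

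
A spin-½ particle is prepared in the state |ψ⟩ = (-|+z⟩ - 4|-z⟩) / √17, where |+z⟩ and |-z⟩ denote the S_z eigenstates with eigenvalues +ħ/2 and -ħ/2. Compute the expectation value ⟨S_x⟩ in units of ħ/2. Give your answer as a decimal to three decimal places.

⟨σ_x⟩ = 2 Re(a* b)/(|a|²+|b|²) with a = -1, b = -4.
a* b = 4, so ⟨σ_x⟩ = 8/17.
⟨S_x⟩ = (ħ/2)·⟨σ_x⟩.

0.471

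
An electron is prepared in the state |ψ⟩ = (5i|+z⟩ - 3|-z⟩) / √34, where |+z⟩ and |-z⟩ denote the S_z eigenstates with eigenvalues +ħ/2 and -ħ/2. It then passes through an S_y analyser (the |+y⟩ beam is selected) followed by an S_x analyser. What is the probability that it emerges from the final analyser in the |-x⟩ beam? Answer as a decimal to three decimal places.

0.471

First analyser (S_y): P(|+y⟩) = |⟨+y|ψ⟩|² = 64/68.
After stage 1 the state is |+y⟩; P(|-x⟩) = |⟨-x|+y⟩|² = 1/2.
Joint probability = 64/68 × 1/2 = 0.471.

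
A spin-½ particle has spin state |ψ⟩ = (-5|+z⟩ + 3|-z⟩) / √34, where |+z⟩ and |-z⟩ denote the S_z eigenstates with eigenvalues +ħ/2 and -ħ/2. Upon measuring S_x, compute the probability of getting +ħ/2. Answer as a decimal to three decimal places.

0.059

|+x⟩ = (|+z⟩ + |-z⟩)/√2, so ⟨+x|ψ⟩ = (-2) / (√2·√34).
P = |-2|² / 68 = 4/68.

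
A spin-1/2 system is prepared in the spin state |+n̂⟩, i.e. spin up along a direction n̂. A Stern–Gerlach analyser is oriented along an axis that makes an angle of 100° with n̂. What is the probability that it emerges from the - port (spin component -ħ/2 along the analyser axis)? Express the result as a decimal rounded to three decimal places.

For spin-½, the probability of finding spin-up along an axis at angle θ to the initial spin direction is cos²(θ/2); spin-down is sin²(θ/2).
θ = 100°, so P = sin²(50°) ≈ 0.587.

0.587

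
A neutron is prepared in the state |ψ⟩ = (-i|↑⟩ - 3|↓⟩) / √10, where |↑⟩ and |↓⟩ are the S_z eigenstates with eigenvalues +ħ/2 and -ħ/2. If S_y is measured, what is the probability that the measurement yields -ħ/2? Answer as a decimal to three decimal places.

|-y⟩ = (|↑⟩ - i|↓⟩)/√2, so ⟨-y|ψ⟩ = (-4i) / (√2·√10).
P = |-4i|² / 20 = 16/20.

0.800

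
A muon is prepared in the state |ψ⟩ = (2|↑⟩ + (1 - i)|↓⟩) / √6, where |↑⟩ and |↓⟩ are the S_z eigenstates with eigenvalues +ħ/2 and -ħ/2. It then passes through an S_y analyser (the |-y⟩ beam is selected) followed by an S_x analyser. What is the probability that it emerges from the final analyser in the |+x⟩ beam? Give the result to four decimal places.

0.4167

First analyser (S_y): P(|-y⟩) = |⟨-y|ψ⟩|² = 10/12.
After stage 1 the state is |-y⟩; P(|+x⟩) = |⟨+x|-y⟩|² = 1/2.
Joint probability = 10/12 × 1/2 = 0.4167.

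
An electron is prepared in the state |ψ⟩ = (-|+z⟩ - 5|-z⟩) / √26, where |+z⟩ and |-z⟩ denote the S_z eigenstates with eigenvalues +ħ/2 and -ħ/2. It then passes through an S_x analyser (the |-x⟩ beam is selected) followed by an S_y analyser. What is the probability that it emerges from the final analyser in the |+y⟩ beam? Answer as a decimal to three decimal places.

First analyser (S_x): P(|-x⟩) = |⟨-x|ψ⟩|² = 16/52.
After stage 1 the state is |-x⟩; P(|+y⟩) = |⟨+y|-x⟩|² = 1/2.
Joint probability = 16/52 × 1/2 = 0.154.

0.154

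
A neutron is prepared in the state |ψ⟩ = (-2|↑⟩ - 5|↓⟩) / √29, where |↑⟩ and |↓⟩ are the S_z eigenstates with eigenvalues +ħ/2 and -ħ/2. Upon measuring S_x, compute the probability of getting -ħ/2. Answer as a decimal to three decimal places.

|-x⟩ = (|↑⟩ - |↓⟩)/√2, so ⟨-x|ψ⟩ = (3) / (√2·√29).
P = |3|² / 58 = 9/58.

0.155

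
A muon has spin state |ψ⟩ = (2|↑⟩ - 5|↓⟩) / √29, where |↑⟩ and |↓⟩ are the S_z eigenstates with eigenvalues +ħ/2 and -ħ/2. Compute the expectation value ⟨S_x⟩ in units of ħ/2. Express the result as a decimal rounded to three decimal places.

⟨σ_x⟩ = 2 Re(a* b)/(|a|²+|b|²) with a = 2, b = -5.
a* b = -10, so ⟨σ_x⟩ = -20/29.
⟨S_x⟩ = (ħ/2)·⟨σ_x⟩.

-0.690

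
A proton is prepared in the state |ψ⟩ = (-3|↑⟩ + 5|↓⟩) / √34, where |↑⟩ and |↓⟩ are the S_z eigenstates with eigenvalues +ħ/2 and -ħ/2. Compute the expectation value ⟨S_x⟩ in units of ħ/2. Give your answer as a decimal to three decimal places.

-0.882

⟨σ_x⟩ = 2 Re(a* b)/(|a|²+|b|²) with a = -3, b = 5.
a* b = -15, so ⟨σ_x⟩ = -30/34.
⟨S_x⟩ = (ħ/2)·⟨σ_x⟩.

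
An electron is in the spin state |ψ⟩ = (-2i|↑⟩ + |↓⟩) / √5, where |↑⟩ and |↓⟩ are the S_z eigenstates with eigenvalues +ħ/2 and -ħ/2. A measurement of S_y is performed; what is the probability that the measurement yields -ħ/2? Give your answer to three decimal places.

|-y⟩ = (|↑⟩ - i|↓⟩)/√2, so ⟨-y|ψ⟩ = (-i) / (√2·√5).
P = |-i|² / 10 = 1/10.

0.100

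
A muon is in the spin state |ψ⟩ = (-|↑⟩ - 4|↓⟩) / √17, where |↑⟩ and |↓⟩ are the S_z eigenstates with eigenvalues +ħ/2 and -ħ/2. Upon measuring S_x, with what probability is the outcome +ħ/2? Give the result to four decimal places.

|+x⟩ = (|↑⟩ + |↓⟩)/√2, so ⟨+x|ψ⟩ = (-5) / (√2·√17).
P = |-5|² / 34 = 25/34.

0.7353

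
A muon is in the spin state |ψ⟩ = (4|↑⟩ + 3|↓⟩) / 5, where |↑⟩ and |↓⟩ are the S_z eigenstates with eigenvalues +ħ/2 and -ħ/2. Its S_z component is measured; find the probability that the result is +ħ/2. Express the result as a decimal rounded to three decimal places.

0.640

The +ħ/2 outcome corresponds to |↑⟩. Its amplitude in |ψ⟩ is 4/5.
P = |4|² / 25 = 16/25.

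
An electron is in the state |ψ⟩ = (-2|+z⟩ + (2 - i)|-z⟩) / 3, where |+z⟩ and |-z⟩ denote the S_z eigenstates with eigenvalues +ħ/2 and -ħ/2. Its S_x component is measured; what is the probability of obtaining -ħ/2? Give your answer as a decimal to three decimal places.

0.944

|-x⟩ = (|+z⟩ - |-z⟩)/√2, so ⟨-x|ψ⟩ = (-4 + i) / (√2·3).
P = |-4 + i|² / 18 = 17/18.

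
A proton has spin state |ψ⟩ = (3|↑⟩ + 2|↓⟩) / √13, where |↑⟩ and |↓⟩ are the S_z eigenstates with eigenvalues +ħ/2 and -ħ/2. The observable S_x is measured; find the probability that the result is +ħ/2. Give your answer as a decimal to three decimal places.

|+x⟩ = (|↑⟩ + |↓⟩)/√2, so ⟨+x|ψ⟩ = (5) / (√2·√13).
P = |5|² / 26 = 25/26.

0.962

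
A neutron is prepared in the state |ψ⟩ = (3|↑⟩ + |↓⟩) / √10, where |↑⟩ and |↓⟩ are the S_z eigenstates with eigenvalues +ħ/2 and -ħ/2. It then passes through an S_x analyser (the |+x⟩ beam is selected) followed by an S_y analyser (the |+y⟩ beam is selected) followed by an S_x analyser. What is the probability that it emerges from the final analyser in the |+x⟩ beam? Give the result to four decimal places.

0.2000

First analyser (S_x): P(|+x⟩) = |⟨+x|ψ⟩|² = 16/20.
After stage 1 the state is |+x⟩; P(|+y⟩) = |⟨+y|+x⟩|² = 1/2.
After stage 2 the state is |+y⟩; P(|+x⟩) = |⟨+x|+y⟩|² = 1/2.
Joint probability = 16/20 × 1/2 × 1/2 = 0.2000.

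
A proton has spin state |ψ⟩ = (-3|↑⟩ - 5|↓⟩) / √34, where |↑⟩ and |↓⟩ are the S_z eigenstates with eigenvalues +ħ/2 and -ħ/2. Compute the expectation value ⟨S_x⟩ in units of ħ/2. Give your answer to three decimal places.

⟨σ_x⟩ = 2 Re(a* b)/(|a|²+|b|²) with a = -3, b = -5.
a* b = 15, so ⟨σ_x⟩ = 30/34.
⟨S_x⟩ = (ħ/2)·⟨σ_x⟩.

0.882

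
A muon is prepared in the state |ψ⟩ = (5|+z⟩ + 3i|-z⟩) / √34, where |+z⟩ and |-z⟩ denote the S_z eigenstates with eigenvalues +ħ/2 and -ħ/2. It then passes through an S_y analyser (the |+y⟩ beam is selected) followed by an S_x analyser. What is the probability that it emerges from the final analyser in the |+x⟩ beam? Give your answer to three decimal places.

First analyser (S_y): P(|+y⟩) = |⟨+y|ψ⟩|² = 64/68.
After stage 1 the state is |+y⟩; P(|+x⟩) = |⟨+x|+y⟩|² = 1/2.
Joint probability = 64/68 × 1/2 = 0.471.

0.471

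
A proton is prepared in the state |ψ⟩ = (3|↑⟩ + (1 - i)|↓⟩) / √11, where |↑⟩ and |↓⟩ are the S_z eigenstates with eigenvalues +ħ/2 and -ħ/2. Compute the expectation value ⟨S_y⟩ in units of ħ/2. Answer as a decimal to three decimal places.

-0.545

⟨σ_y⟩ = 2 Im(a* b)/(|a|²+|b|²) with a = 3, b = (1 - i).
a* b = (3 - 3i), so ⟨σ_y⟩ = -6/11.
⟨S_y⟩ = (ħ/2)·⟨σ_y⟩.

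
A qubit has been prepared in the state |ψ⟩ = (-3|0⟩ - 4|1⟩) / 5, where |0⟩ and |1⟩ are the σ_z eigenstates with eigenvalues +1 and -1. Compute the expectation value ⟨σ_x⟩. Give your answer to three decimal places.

0.960

⟨σ_x⟩ = 2 Re(a* b)/(|a|²+|b|²) with a = -3, b = -4.
a* b = 12, so ⟨σ_x⟩ = 24/25.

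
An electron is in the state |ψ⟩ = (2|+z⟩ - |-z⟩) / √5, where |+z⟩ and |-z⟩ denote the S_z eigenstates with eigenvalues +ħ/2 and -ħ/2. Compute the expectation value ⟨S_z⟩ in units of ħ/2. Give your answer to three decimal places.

⟨σ_z⟩ = |a|² - |b|² divided by |a|²+|b|², with a, b the |+z⟩, |-z⟩ amplitudes.
= (4 - 1)/5 = 3/5.
⟨S_z⟩ = (ħ/2)·⟨σ_z⟩.

0.600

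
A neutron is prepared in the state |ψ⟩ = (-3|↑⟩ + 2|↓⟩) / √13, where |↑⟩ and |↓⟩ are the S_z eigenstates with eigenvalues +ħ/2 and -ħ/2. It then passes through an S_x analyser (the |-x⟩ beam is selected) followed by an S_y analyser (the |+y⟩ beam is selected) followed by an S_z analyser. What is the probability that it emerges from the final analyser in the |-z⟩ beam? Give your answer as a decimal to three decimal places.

0.240

First analyser (S_x): P(|-x⟩) = |⟨-x|ψ⟩|² = 25/26.
After stage 1 the state is |-x⟩; P(|+y⟩) = |⟨+y|-x⟩|² = 1/2.
After stage 2 the state is |+y⟩; P(|-z⟩) = |⟨-z|+y⟩|² = 1/2.
Joint probability = 25/26 × 1/2 × 1/2 = 0.240.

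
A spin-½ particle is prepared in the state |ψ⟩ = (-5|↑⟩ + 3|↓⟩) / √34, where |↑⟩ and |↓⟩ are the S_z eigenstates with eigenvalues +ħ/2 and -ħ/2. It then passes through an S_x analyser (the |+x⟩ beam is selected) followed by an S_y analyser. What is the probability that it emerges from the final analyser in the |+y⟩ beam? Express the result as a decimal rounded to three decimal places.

First analyser (S_x): P(|+x⟩) = |⟨+x|ψ⟩|² = 4/68.
After stage 1 the state is |+x⟩; P(|+y⟩) = |⟨+y|+x⟩|² = 1/2.
Joint probability = 4/68 × 1/2 = 0.029.

0.029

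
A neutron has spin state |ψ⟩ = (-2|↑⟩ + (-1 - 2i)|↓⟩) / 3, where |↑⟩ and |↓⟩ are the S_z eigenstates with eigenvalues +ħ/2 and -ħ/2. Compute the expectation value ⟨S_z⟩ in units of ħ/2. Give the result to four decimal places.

-0.1111

⟨σ_z⟩ = |a|² - |b|² divided by |a|²+|b|², with a, b the |↑⟩, |↓⟩ amplitudes.
= (4 - 5)/9 = -1/9.
⟨S_z⟩ = (ħ/2)·⟨σ_z⟩.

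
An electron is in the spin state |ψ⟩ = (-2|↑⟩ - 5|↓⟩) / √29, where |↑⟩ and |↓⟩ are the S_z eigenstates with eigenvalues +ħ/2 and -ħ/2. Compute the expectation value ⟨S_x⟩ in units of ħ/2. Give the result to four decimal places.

⟨σ_x⟩ = 2 Re(a* b)/(|a|²+|b|²) with a = -2, b = -5.
a* b = 10, so ⟨σ_x⟩ = 20/29.
⟨S_x⟩ = (ħ/2)·⟨σ_x⟩.

0.6897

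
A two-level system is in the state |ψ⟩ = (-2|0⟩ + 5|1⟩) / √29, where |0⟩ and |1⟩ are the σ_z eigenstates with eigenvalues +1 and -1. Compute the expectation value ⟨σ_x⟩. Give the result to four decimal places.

-0.6897

⟨σ_x⟩ = 2 Re(a* b)/(|a|²+|b|²) with a = -2, b = 5.
a* b = -10, so ⟨σ_x⟩ = -20/29.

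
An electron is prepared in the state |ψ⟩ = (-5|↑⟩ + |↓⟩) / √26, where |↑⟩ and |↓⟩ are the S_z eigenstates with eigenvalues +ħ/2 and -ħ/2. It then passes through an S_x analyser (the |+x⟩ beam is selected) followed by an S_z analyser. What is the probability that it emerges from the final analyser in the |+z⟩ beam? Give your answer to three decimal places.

First analyser (S_x): P(|+x⟩) = |⟨+x|ψ⟩|² = 16/52.
After stage 1 the state is |+x⟩; P(|+z⟩) = |⟨+z|+x⟩|² = 1/2.
Joint probability = 16/52 × 1/2 = 0.154.

0.154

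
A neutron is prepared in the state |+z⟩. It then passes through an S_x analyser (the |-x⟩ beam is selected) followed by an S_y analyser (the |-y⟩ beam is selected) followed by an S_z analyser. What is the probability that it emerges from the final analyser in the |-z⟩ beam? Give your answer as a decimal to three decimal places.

First analyser (S_x): from |+z⟩, P(|-x⟩) = 1/2.
After stage 1 the state is |-x⟩; P(|-y⟩) = |⟨-y|-x⟩|² = 1/2.
After stage 2 the state is |-y⟩; P(|-z⟩) = |⟨-z|-y⟩|² = 1/2.
Joint probability = 1/2 × 1/2 × 1/2 = 0.125.

0.125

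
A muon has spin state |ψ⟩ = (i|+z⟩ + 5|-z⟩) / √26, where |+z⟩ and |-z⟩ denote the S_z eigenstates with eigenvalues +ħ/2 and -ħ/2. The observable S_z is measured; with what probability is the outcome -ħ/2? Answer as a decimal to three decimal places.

0.962

The -ħ/2 outcome corresponds to |-z⟩. Its amplitude in |ψ⟩ is 5/√26.
P = |5|² / 26 = 25/26.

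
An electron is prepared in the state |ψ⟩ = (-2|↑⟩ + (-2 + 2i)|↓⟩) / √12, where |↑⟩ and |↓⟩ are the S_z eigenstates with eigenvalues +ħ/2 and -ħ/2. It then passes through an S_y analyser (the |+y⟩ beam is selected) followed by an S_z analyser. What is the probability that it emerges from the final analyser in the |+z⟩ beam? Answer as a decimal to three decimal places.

First analyser (S_y): P(|+y⟩) = |⟨+y|ψ⟩|² = 4/24.
After stage 1 the state is |+y⟩; P(|+z⟩) = |⟨+z|+y⟩|² = 1/2.
Joint probability = 4/24 × 1/2 = 0.083.

0.083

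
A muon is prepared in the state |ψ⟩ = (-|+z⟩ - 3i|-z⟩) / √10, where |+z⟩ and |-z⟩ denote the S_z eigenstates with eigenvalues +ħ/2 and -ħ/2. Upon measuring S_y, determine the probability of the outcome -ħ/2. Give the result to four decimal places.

0.2000

|-y⟩ = (|+z⟩ - i|-z⟩)/√2, so ⟨-y|ψ⟩ = (2) / (√2·√10).
P = |2|² / 20 = 4/20.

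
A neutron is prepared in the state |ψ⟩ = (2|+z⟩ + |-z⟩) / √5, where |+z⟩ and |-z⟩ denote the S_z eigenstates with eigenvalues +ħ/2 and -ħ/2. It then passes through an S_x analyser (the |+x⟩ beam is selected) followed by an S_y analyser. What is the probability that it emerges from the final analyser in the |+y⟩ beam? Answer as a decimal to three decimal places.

0.450

First analyser (S_x): P(|+x⟩) = |⟨+x|ψ⟩|² = 9/10.
After stage 1 the state is |+x⟩; P(|+y⟩) = |⟨+y|+x⟩|² = 1/2.
Joint probability = 9/10 × 1/2 = 0.450.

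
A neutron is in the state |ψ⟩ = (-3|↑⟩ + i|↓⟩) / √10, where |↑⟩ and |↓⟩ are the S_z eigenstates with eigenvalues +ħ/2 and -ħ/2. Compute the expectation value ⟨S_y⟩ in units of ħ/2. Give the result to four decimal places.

⟨σ_y⟩ = 2 Im(a* b)/(|a|²+|b|²) with a = -3, b = i.
a* b = -3i, so ⟨σ_y⟩ = -6/10.
⟨S_y⟩ = (ħ/2)·⟨σ_y⟩.

-0.6000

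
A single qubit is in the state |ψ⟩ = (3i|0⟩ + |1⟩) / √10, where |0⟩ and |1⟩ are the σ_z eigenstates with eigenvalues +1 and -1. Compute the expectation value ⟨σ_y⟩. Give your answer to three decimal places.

⟨σ_y⟩ = 2 Im(a* b)/(|a|²+|b|²) with a = 3i, b = 1.
a* b = -3i, so ⟨σ_y⟩ = -6/10.

-0.600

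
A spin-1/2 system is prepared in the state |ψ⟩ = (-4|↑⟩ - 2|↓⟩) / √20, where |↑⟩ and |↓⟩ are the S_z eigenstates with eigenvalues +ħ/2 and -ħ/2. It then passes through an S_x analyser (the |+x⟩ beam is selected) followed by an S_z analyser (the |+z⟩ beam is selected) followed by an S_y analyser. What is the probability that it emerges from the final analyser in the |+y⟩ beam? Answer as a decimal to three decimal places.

0.225

First analyser (S_x): P(|+x⟩) = |⟨+x|ψ⟩|² = 36/40.
After stage 1 the state is |+x⟩; P(|+z⟩) = |⟨+z|+x⟩|² = 1/2.
After stage 2 the state is |+z⟩; P(|+y⟩) = |⟨+y|+z⟩|² = 1/2.
Joint probability = 36/40 × 1/2 × 1/2 = 0.225.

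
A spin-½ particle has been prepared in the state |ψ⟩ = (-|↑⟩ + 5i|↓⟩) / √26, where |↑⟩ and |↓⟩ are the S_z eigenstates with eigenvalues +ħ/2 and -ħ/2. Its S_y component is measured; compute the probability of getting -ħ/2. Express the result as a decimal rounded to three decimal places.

0.692

|-y⟩ = (|↑⟩ - i|↓⟩)/√2, so ⟨-y|ψ⟩ = (-6) / (√2·√26).
P = |-6|² / 52 = 36/52.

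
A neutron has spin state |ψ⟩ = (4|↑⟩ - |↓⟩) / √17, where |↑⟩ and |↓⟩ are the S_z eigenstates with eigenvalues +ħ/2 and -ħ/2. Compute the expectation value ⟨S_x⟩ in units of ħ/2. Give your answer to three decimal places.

-0.471

⟨σ_x⟩ = 2 Re(a* b)/(|a|²+|b|²) with a = 4, b = -1.
a* b = -4, so ⟨σ_x⟩ = -8/17.
⟨S_x⟩ = (ħ/2)·⟨σ_x⟩.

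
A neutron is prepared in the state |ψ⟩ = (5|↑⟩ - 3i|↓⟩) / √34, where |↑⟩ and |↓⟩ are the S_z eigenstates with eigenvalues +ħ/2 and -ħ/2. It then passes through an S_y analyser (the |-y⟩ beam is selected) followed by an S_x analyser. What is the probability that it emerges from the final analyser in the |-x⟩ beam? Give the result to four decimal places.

First analyser (S_y): P(|-y⟩) = |⟨-y|ψ⟩|² = 64/68.
After stage 1 the state is |-y⟩; P(|-x⟩) = |⟨-x|-y⟩|² = 1/2.
Joint probability = 64/68 × 1/2 = 0.4706.

0.4706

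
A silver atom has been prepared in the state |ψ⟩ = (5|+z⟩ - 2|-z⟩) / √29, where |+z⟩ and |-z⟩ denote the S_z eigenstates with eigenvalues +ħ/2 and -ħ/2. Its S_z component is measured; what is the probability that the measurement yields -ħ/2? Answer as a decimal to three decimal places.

The -ħ/2 outcome corresponds to |-z⟩. Its amplitude in |ψ⟩ is -2/√29.
P = |-2|² / 29 = 4/29.

0.138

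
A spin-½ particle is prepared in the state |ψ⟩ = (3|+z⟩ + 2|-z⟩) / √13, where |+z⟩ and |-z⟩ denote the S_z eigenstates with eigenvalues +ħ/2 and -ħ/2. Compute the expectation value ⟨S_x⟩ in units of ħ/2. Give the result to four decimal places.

⟨σ_x⟩ = 2 Re(a* b)/(|a|²+|b|²) with a = 3, b = 2.
a* b = 6, so ⟨σ_x⟩ = 12/13.
⟨S_x⟩ = (ħ/2)·⟨σ_x⟩.

0.9231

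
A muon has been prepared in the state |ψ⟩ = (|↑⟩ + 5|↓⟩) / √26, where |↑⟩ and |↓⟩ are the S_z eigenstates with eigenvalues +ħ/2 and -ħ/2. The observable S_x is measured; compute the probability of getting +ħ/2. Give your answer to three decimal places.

|+x⟩ = (|↑⟩ + |↓⟩)/√2, so ⟨+x|ψ⟩ = (6) / (√2·√26).
P = |6|² / 52 = 36/52.

0.692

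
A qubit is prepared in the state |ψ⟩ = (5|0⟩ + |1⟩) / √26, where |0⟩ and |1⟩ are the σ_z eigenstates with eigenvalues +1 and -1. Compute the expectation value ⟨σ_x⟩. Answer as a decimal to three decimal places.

0.385

⟨σ_x⟩ = 2 Re(a* b)/(|a|²+|b|²) with a = 5, b = 1.
a* b = 5, so ⟨σ_x⟩ = 10/26.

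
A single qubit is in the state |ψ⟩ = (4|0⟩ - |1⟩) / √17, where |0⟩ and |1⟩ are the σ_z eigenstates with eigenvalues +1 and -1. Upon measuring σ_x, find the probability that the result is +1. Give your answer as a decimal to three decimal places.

0.265

|+x⟩ = (|0⟩ + |1⟩)/√2, so ⟨+x|ψ⟩ = (3) / (√2·√17).
P = |3|² / 34 = 9/34.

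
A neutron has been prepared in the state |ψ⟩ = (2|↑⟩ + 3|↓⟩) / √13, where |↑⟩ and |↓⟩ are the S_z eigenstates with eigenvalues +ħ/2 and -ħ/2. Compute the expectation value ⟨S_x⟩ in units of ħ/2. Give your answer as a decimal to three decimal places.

⟨σ_x⟩ = 2 Re(a* b)/(|a|²+|b|²) with a = 2, b = 3.
a* b = 6, so ⟨σ_x⟩ = 12/13.
⟨S_x⟩ = (ħ/2)·⟨σ_x⟩.

0.923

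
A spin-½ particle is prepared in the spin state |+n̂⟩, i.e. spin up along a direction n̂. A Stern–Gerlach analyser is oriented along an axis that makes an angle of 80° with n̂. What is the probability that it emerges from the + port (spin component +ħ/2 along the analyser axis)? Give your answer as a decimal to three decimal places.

0.587

For spin-½, the probability of finding spin-up along an axis at angle θ to the initial spin direction is cos²(θ/2); spin-down is sin²(θ/2).
θ = 80°, so P = cos²(40°) ≈ 0.587.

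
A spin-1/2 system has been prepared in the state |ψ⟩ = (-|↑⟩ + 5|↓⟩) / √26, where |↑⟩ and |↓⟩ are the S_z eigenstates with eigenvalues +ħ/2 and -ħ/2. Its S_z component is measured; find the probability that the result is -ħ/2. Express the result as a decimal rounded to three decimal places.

The -ħ/2 outcome corresponds to |↓⟩. Its amplitude in |ψ⟩ is 5/√26.
P = |5|² / 26 = 25/26.

0.962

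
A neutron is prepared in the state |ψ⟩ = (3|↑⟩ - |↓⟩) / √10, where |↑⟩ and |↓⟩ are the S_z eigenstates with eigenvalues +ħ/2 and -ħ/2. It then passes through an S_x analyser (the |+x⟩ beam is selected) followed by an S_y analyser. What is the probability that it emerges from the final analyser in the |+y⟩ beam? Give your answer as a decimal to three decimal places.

0.100

First analyser (S_x): P(|+x⟩) = |⟨+x|ψ⟩|² = 4/20.
After stage 1 the state is |+x⟩; P(|+y⟩) = |⟨+y|+x⟩|² = 1/2.
Joint probability = 4/20 × 1/2 = 0.100.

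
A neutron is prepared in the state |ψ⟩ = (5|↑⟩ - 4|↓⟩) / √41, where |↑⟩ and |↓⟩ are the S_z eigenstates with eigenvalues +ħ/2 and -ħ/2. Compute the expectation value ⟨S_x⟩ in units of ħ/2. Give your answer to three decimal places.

-0.976

⟨σ_x⟩ = 2 Re(a* b)/(|a|²+|b|²) with a = 5, b = -4.
a* b = -20, so ⟨σ_x⟩ = -40/41.
⟨S_x⟩ = (ħ/2)·⟨σ_x⟩.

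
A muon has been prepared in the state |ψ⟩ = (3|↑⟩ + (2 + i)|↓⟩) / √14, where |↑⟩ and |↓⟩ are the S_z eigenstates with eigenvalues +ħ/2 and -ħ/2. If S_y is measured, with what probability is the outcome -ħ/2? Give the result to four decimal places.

0.2857

|-y⟩ = (|↑⟩ - i|↓⟩)/√2, so ⟨-y|ψ⟩ = (2 + 2i) / (√2·√14).
P = |2 + 2i|² / 28 = 8/28.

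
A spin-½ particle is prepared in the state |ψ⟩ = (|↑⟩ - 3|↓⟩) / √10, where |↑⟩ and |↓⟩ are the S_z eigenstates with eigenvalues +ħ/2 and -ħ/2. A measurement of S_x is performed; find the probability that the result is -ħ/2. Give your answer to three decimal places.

0.800

|-x⟩ = (|↑⟩ - |↓⟩)/√2, so ⟨-x|ψ⟩ = (4) / (√2·√10).
P = |4|² / 20 = 16/20.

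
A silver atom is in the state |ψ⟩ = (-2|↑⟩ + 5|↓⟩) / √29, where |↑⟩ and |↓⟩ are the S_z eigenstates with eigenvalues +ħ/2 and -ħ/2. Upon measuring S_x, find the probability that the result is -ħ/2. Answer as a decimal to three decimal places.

|-x⟩ = (|↑⟩ - |↓⟩)/√2, so ⟨-x|ψ⟩ = (-7) / (√2·√29).
P = |-7|² / 58 = 49/58.

0.845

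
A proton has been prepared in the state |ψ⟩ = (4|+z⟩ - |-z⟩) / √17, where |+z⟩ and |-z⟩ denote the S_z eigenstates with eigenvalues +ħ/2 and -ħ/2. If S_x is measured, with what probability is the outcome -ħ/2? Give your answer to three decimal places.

0.735

|-x⟩ = (|+z⟩ - |-z⟩)/√2, so ⟨-x|ψ⟩ = (5) / (√2·√17).
P = |5|² / 34 = 25/34.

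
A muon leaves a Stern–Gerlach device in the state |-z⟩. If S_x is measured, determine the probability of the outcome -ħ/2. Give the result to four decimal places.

In the S_z basis, |-z⟩ = |↓⟩ and |-x⟩ = (|↑⟩ - |↓⟩)/√2.
|⟨-x|-z⟩|² = 1/2.

0.5000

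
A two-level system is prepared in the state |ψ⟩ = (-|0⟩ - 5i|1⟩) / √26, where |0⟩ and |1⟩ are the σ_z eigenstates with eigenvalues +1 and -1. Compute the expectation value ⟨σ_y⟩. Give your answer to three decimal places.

⟨σ_y⟩ = 2 Im(a* b)/(|a|²+|b|²) with a = -1, b = -5i.
a* b = 5i, so ⟨σ_y⟩ = 10/26.

0.385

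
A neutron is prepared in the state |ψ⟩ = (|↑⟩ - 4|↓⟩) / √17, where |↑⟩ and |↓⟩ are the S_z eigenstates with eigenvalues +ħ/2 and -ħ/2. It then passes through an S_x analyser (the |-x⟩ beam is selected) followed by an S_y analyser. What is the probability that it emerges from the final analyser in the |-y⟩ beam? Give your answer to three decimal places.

First analyser (S_x): P(|-x⟩) = |⟨-x|ψ⟩|² = 25/34.
After stage 1 the state is |-x⟩; P(|-y⟩) = |⟨-y|-x⟩|² = 1/2.
Joint probability = 25/34 × 1/2 = 0.368.

0.368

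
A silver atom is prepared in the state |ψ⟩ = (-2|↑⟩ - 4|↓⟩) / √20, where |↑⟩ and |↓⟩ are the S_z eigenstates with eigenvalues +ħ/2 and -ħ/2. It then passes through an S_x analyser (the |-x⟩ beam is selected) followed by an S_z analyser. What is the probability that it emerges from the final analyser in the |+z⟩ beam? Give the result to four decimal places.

First analyser (S_x): P(|-x⟩) = |⟨-x|ψ⟩|² = 4/40.
After stage 1 the state is |-x⟩; P(|+z⟩) = |⟨+z|-x⟩|² = 1/2.
Joint probability = 4/40 × 1/2 = 0.0500.

0.0500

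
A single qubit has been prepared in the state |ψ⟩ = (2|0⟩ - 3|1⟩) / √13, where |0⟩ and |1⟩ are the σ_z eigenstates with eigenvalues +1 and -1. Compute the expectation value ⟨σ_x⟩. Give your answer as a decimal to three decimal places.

⟨σ_x⟩ = 2 Re(a* b)/(|a|²+|b|²) with a = 2, b = -3.
a* b = -6, so ⟨σ_x⟩ = -12/13.

-0.923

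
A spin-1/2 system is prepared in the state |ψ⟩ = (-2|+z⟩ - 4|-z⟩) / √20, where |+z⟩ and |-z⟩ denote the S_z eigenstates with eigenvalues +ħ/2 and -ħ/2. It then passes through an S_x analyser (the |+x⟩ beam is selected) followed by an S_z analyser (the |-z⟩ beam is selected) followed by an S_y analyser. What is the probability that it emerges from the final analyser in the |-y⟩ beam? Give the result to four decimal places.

0.2250

First analyser (S_x): P(|+x⟩) = |⟨+x|ψ⟩|² = 36/40.
After stage 1 the state is |+x⟩; P(|-z⟩) = |⟨-z|+x⟩|² = 1/2.
After stage 2 the state is |-z⟩; P(|-y⟩) = |⟨-y|-z⟩|² = 1/2.
Joint probability = 36/40 × 1/2 × 1/2 = 0.2250.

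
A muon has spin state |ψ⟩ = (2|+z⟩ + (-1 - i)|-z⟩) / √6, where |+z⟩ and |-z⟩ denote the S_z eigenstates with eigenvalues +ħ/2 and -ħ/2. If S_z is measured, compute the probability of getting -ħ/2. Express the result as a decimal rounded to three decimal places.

0.333

The -ħ/2 outcome corresponds to |-z⟩. Its amplitude in |ψ⟩ is (-1 - i)/√6.
P = |-1 - i|² / 6 = 2/6.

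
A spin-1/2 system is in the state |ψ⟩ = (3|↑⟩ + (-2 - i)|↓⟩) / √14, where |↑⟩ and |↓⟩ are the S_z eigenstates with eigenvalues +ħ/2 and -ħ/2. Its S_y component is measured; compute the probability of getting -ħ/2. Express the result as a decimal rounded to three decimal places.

0.714

|-y⟩ = (|↑⟩ - i|↓⟩)/√2, so ⟨-y|ψ⟩ = (4 - 2i) / (√2·√14).
P = |4 - 2i|² / 28 = 20/28.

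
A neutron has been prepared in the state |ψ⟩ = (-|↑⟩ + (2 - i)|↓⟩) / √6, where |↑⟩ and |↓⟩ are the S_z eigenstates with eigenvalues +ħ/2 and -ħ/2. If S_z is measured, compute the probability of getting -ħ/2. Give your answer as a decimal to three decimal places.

0.833

The -ħ/2 outcome corresponds to |↓⟩. Its amplitude in |ψ⟩ is (2 - i)/√6.
P = |2 - i|² / 6 = 5/6.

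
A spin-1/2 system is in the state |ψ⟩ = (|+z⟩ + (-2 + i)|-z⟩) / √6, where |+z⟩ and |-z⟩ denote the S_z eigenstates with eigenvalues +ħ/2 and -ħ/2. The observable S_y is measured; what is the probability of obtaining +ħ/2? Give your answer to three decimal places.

0.667

|+y⟩ = (|+z⟩ + i|-z⟩)/√2, so ⟨+y|ψ⟩ = (2 + 2i) / (√2·√6).
P = |2 + 2i|² / 12 = 8/12.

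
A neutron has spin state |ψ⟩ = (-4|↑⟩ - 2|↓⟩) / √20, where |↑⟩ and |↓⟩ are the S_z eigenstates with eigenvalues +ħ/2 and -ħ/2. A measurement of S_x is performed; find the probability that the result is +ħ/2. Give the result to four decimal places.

|+x⟩ = (|↑⟩ + |↓⟩)/√2, so ⟨+x|ψ⟩ = (-6) / (√2·√20).
P = |-6|² / 40 = 36/40.

0.9000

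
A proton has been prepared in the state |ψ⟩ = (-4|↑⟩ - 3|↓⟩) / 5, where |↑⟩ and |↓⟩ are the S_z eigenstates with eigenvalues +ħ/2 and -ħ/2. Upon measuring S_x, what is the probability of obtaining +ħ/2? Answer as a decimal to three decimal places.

0.980

|+x⟩ = (|↑⟩ + |↓⟩)/√2, so ⟨+x|ψ⟩ = (-7) / (√2·5).
P = |-7|² / 50 = 49/50.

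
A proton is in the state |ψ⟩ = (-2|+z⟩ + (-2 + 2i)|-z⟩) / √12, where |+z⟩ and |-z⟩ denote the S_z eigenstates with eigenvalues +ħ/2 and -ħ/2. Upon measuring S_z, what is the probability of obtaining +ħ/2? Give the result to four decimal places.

The +ħ/2 outcome corresponds to |+z⟩. Its amplitude in |ψ⟩ is -2/√12.
P = |-2|² / 12 = 4/12.

0.3333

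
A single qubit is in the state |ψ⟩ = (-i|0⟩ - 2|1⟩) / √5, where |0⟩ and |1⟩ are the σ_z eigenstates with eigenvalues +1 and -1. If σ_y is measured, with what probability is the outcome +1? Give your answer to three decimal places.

0.100

|+y⟩ = (|0⟩ + i|1⟩)/√2, so ⟨+y|ψ⟩ = (i) / (√2·√5).
P = |i|² / 10 = 1/10.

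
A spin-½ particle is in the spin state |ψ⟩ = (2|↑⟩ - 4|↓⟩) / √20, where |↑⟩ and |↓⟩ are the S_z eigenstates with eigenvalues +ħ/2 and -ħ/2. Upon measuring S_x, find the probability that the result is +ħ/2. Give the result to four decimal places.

|+x⟩ = (|↑⟩ + |↓⟩)/√2, so ⟨+x|ψ⟩ = (-2) / (√2·√20).
P = |-2|² / 40 = 4/40.

0.1000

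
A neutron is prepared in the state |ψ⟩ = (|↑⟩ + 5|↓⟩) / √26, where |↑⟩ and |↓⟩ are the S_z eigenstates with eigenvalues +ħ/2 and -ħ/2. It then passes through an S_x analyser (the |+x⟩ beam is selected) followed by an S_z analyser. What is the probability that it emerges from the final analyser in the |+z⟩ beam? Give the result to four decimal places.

First analyser (S_x): P(|+x⟩) = |⟨+x|ψ⟩|² = 36/52.
After stage 1 the state is |+x⟩; P(|+z⟩) = |⟨+z|+x⟩|² = 1/2.
Joint probability = 36/52 × 1/2 = 0.3462.

0.3462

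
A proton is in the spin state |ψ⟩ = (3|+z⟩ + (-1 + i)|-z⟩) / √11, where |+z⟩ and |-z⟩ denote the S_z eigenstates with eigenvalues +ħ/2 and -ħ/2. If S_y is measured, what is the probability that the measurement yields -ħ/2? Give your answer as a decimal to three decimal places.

0.227

|-y⟩ = (|+z⟩ - i|-z⟩)/√2, so ⟨-y|ψ⟩ = (2 - i) / (√2·√11).
P = |2 - i|² / 22 = 5/22.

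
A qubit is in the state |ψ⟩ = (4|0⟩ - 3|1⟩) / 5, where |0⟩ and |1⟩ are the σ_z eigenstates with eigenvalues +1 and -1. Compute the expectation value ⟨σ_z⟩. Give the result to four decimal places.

0.2800

⟨σ_z⟩ = |a|² - |b|² divided by |a|²+|b|², with a, b the |0⟩, |1⟩ amplitudes.
= (16 - 9)/25 = 7/25.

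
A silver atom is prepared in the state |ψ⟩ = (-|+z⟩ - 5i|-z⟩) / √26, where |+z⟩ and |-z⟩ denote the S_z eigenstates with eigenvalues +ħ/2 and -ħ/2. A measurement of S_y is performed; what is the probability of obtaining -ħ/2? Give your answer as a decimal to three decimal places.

|-y⟩ = (|+z⟩ - i|-z⟩)/√2, so ⟨-y|ψ⟩ = (4) / (√2·√26).
P = |4|² / 52 = 16/52.

0.308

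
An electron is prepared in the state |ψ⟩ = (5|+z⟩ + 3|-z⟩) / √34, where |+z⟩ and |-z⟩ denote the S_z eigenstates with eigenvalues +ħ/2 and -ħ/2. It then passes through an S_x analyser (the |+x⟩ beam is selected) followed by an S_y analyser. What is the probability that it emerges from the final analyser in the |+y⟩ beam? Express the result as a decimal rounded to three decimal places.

First analyser (S_x): P(|+x⟩) = |⟨+x|ψ⟩|² = 64/68.
After stage 1 the state is |+x⟩; P(|+y⟩) = |⟨+y|+x⟩|² = 1/2.
Joint probability = 64/68 × 1/2 = 0.471.

0.471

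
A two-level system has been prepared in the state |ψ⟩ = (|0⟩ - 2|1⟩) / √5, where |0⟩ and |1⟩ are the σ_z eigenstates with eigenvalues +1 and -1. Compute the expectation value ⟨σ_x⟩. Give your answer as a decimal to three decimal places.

-0.800

⟨σ_x⟩ = 2 Re(a* b)/(|a|²+|b|²) with a = 1, b = -2.
a* b = -2, so ⟨σ_x⟩ = -4/5.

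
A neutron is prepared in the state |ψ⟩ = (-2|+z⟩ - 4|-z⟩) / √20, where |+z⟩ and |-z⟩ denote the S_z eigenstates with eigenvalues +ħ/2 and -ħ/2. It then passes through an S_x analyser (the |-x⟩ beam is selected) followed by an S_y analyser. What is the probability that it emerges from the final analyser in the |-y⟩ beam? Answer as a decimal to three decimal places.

0.050

First analyser (S_x): P(|-x⟩) = |⟨-x|ψ⟩|² = 4/40.
After stage 1 the state is |-x⟩; P(|-y⟩) = |⟨-y|-x⟩|² = 1/2.
Joint probability = 4/40 × 1/2 = 0.050.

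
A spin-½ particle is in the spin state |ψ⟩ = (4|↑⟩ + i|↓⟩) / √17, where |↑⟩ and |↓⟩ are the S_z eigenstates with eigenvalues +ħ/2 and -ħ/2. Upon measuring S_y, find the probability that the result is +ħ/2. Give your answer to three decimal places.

0.735

|+y⟩ = (|↑⟩ + i|↓⟩)/√2, so ⟨+y|ψ⟩ = (5) / (√2·√17).
P = |5|² / 34 = 25/34.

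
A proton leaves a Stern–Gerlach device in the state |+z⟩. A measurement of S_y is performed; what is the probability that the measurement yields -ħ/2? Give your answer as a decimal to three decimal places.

In the S_z basis, |+z⟩ = |+z⟩ and |-y⟩ = (|+z⟩ - i|-z⟩)/√2.
|⟨-y|+z⟩|² = 1/2.

0.500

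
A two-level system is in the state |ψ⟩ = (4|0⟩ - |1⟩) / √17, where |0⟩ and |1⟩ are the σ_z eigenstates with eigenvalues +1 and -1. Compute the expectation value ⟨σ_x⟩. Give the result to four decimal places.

-0.4706

⟨σ_x⟩ = 2 Re(a* b)/(|a|²+|b|²) with a = 4, b = -1.
a* b = -4, so ⟨σ_x⟩ = -8/17.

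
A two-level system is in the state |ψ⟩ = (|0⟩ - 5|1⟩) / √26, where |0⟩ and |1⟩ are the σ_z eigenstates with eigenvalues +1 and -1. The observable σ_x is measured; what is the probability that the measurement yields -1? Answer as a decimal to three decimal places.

0.692

|-x⟩ = (|0⟩ - |1⟩)/√2, so ⟨-x|ψ⟩ = (6) / (√2·√26).
P = |6|² / 52 = 36/52.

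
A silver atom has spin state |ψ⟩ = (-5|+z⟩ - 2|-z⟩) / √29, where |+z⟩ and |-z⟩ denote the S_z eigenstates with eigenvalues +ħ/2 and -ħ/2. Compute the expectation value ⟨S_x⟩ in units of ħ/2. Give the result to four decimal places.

⟨σ_x⟩ = 2 Re(a* b)/(|a|²+|b|²) with a = -5, b = -2.
a* b = 10, so ⟨σ_x⟩ = 20/29.
⟨S_x⟩ = (ħ/2)·⟨σ_x⟩.

0.6897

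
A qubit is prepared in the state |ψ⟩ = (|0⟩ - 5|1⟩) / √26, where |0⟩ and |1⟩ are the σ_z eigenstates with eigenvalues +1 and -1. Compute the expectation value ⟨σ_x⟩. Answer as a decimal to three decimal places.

-0.385

⟨σ_x⟩ = 2 Re(a* b)/(|a|²+|b|²) with a = 1, b = -5.
a* b = -5, so ⟨σ_x⟩ = -10/26.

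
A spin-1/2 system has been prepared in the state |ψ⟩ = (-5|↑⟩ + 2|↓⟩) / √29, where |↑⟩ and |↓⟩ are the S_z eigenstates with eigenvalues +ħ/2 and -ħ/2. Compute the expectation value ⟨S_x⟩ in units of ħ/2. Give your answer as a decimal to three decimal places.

⟨σ_x⟩ = 2 Re(a* b)/(|a|²+|b|²) with a = -5, b = 2.
a* b = -10, so ⟨σ_x⟩ = -20/29.
⟨S_x⟩ = (ħ/2)·⟨σ_x⟩.

-0.690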